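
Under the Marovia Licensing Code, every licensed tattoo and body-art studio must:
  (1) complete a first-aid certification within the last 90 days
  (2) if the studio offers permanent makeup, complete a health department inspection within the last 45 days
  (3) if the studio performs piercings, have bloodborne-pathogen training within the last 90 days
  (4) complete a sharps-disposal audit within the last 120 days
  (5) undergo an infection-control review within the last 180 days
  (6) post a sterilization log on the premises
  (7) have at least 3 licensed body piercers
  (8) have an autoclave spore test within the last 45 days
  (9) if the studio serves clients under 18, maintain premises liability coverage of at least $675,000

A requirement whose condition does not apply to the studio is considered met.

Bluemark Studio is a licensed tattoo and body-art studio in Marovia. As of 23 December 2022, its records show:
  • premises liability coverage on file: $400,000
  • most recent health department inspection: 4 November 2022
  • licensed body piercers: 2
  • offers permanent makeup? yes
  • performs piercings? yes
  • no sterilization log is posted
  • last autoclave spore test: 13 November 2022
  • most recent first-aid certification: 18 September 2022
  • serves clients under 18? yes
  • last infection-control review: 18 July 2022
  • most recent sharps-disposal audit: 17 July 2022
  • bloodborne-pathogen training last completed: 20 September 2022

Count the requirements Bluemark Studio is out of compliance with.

7

1. first-aid certification 96 days ago vs limit 90 → not met
2. condition 'offers permanent makeup' holds; health department inspection 49 days ago vs limit 45 → not met
3. condition 'performs piercings' holds; bloodborne-pathogen training 94 days ago vs limit 90 → not met
4. sharps-disposal audit 159 days ago vs limit 120 → not met
5. infection-control review 158 days ago vs limit 180 → met
6. sterilization log absent → not met
7. licensed body piercers 2 < 3 → not met
8. autoclave spore test 40 days ago vs limit 45 → met
9. condition 'serves clients under 18' holds; premises liability coverage $400,000 < $675,000 → not met
Not met: 7 of 9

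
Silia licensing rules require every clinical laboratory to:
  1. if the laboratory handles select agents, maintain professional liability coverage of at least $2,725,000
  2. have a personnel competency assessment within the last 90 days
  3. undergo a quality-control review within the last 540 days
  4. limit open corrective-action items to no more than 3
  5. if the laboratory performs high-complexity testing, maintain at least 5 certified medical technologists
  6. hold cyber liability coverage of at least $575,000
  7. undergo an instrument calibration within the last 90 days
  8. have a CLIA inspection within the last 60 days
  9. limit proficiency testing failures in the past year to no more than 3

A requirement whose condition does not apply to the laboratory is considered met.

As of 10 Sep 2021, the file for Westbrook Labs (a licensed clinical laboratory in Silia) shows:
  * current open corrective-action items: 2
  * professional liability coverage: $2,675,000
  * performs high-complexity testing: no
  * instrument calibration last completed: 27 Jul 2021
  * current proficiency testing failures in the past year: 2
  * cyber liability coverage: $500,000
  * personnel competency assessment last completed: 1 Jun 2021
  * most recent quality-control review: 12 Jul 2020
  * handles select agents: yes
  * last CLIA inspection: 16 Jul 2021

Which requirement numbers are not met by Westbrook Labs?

1. condition 'handles select agents' holds; professional liability coverage $2,675,000 < $2,725,000 → not met
2. personnel competency assessment 101 days ago vs limit 90 → not met
3. quality-control review 425 days ago vs limit 540 → met
4. open corrective-action items 2 ≤ 3 → met
5. condition 'performs high-complexity testing' does not hold → requirement n/a → met
6. cyber liability coverage $500,000 < $575,000 → not met
7. instrument calibration 45 days ago vs limit 90 → met
8. CLIA inspection 56 days ago vs limit 60 → met
9. proficiency testing failures in the past year 2 ≤ 3 → met
Not met: 1, 2, 6

1, 2, 6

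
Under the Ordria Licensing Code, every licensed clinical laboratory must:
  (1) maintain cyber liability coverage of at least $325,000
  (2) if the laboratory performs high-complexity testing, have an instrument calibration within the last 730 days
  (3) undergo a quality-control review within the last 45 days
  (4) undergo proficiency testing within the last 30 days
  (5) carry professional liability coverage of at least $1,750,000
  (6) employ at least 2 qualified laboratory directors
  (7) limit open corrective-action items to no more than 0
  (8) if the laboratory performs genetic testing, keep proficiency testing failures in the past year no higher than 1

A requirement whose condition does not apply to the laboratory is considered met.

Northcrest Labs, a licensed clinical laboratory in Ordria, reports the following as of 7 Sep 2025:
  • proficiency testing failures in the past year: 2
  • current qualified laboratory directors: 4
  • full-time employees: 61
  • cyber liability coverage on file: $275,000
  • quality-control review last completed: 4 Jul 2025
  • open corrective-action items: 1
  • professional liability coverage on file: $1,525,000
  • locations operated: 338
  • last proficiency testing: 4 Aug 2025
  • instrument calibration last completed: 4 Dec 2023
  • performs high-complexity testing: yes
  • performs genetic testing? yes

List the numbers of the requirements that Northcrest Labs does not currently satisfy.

1. cyber liability coverage $275,000 < $325,000 → not met
2. condition 'performs high-complexity testing' holds; instrument calibration 643 days ago vs limit 730 → met
3. quality-control review 65 days ago vs limit 45 → not met
4. proficiency testing 34 days ago vs limit 30 → not met
5. professional liability coverage $1,525,000 < $1,750,000 → not met
6. qualified laboratory directors 4 ≥ 2 → met
7. open corrective-action items 1 > 0 → not met
8. condition 'performs genetic testing' holds; proficiency testing failures in the past year 2 > 1 → not met
Not met: 1, 3, 4, 5, 7, 8

1, 3, 4, 5, 7, 8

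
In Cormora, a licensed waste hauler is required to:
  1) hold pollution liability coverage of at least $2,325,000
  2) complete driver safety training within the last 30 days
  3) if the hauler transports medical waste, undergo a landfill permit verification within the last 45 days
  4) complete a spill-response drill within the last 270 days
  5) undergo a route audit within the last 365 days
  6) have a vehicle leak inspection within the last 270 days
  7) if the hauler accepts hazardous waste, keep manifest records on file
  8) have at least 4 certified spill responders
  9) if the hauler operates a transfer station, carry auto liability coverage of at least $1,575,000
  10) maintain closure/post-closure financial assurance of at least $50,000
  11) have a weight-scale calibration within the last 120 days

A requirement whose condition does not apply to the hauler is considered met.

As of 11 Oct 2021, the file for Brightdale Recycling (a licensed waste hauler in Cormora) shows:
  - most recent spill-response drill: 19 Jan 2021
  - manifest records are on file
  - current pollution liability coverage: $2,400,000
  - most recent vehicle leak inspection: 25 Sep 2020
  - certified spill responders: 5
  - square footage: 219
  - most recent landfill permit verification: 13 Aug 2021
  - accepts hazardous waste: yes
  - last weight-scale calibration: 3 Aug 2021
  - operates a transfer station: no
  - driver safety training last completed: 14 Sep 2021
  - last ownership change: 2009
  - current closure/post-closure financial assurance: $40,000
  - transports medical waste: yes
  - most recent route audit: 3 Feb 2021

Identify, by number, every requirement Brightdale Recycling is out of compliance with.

1. pollution liability coverage $2,400,000 ≥ $2,325,000 → met
2. driver safety training 27 days ago vs limit 30 → met
3. condition 'transports medical waste' holds; landfill permit verification 59 days ago vs limit 45 → not met
4. spill-response drill 265 days ago vs limit 270 → met
5. route audit 250 days ago vs limit 365 → met
6. vehicle leak inspection 381 days ago vs limit 270 → not met
7. condition 'accepts hazardous waste' holds; manifest records present → met
8. certified spill responders 5 ≥ 4 → met
9. condition 'operates a transfer station' does not hold → requirement n/a → met
10. closure/post-closure financial assurance $40,000 < $50,000 → not met
11. weight-scale calibration 69 days ago vs limit 120 → met
Not met: 3, 6, 10

3, 6, 10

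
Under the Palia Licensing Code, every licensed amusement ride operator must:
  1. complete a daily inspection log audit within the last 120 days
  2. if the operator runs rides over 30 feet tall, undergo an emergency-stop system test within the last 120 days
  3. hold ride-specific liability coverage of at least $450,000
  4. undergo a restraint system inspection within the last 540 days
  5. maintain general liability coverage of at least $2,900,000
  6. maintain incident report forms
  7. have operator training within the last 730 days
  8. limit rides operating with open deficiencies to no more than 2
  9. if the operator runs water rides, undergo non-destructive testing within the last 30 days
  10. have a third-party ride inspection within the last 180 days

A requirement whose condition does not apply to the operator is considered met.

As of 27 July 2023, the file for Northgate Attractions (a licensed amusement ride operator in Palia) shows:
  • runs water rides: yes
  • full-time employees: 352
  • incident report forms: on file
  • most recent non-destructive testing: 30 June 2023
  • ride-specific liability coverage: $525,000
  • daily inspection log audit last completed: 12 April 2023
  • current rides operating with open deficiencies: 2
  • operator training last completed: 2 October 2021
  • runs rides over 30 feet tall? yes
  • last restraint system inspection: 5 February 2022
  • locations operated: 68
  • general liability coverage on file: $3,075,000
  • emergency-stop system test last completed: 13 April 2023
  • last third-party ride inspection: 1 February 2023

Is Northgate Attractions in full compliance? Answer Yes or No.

Yes

1. daily inspection log audit 106 days ago vs limit 120 → met
2. condition 'runs rides over 30 feet tall' holds; emergency-stop system test 105 days ago vs limit 120 → met
3. ride-specific liability coverage $525,000 ≥ $450,000 → met
4. restraint system inspection 537 days ago vs limit 540 → met
5. general liability coverage $3,075,000 ≥ $2,900,000 → met
6. incident report forms present → met
7. operator training 663 days ago vs limit 730 → met
8. rides operating with open deficiencies 2 ≤ 2 → met
9. condition 'runs water rides' holds; non-destructive testing 27 days ago vs limit 30 → met
10. third-party ride inspection 176 days ago vs limit 180 → met
All met.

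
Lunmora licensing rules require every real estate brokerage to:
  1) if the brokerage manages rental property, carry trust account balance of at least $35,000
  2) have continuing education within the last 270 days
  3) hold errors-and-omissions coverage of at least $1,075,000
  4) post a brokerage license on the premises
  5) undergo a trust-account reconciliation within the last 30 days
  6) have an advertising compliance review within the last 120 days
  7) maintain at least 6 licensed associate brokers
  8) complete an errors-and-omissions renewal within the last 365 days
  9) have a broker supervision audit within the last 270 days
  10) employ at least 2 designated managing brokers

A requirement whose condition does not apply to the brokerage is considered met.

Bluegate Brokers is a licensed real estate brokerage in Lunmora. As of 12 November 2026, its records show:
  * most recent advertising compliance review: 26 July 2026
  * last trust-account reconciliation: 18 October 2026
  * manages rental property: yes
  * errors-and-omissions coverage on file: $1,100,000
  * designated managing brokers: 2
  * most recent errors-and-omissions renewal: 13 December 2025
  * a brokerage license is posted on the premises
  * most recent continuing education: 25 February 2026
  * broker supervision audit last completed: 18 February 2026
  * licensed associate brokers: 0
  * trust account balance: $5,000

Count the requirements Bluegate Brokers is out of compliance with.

2

1. condition 'manages rental property' holds; trust account balance $5,000 < $35,000 → not met
2. continuing education 260 days ago vs limit 270 → met
3. errors-and-omissions coverage $1,100,000 ≥ $1,075,000 → met
4. brokerage license present → met
5. trust-account reconciliation 25 days ago vs limit 30 → met
6. advertising compliance review 109 days ago vs limit 120 → met
7. licensed associate brokers 0 < 6 → not met
8. errors-and-omissions renewal 334 days ago vs limit 365 → met
9. broker supervision audit 267 days ago vs limit 270 → met
10. designated managing brokers 2 ≥ 2 → met
Not met: 2 of 10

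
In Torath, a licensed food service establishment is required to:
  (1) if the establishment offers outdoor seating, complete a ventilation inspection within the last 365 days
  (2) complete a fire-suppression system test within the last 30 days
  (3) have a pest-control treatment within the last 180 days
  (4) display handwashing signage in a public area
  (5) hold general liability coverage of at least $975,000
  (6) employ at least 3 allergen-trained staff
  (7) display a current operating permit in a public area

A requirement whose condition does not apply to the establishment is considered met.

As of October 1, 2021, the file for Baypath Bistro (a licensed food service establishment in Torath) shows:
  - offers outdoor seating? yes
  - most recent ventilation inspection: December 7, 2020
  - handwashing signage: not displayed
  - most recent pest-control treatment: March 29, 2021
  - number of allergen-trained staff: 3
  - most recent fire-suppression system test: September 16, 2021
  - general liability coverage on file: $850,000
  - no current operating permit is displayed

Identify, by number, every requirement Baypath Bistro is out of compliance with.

1. condition 'offers outdoor seating' holds; ventilation inspection 298 days ago vs limit 365 → met
2. fire-suppression system test 15 days ago vs limit 30 → met
3. pest-control treatment 186 days ago vs limit 180 → not met
4. handwashing signage absent → not met
5. general liability coverage $850,000 < $975,000 → not met
6. allergen-trained staff 3 ≥ 3 → met
7. current operating permit absent → not met
Not met: 3, 4, 5, 7

3, 4, 5, 7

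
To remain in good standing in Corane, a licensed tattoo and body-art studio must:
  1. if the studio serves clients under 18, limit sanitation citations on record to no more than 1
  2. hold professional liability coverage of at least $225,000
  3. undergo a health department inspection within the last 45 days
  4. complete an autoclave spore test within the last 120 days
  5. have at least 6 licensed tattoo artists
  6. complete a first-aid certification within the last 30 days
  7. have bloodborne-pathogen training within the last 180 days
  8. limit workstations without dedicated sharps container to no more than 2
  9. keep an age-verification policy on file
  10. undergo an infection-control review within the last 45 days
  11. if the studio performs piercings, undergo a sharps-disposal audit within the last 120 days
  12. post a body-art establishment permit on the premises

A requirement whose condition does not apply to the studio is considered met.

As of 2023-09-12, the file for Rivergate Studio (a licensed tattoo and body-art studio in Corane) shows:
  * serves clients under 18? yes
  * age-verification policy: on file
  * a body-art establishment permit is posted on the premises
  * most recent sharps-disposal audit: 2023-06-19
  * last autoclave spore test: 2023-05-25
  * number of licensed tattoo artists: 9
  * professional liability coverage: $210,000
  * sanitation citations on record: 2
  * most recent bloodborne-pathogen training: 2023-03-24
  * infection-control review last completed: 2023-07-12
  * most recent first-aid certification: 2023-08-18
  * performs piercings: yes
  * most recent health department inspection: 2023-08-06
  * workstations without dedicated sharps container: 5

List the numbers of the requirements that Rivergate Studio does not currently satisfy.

1, 2, 8, 10

1. condition 'serves clients under 18' holds; sanitation citations on record 2 > 1 → not met
2. professional liability coverage $210,000 < $225,000 → not met
3. health department inspection 37 days ago vs limit 45 → met
4. autoclave spore test 110 days ago vs limit 120 → met
5. licensed tattoo artists 9 ≥ 6 → met
6. first-aid certification 25 days ago vs limit 30 → met
7. bloodborne-pathogen training 172 days ago vs limit 180 → met
8. workstations without dedicated sharps container 5 > 2 → not met
9. age-verification policy present → met
10. infection-control review 62 days ago vs limit 45 → not met
11. condition 'performs piercings' holds; sharps-disposal audit 85 days ago vs limit 120 → met
12. body-art establishment permit present → met
Not met: 1, 2, 8, 10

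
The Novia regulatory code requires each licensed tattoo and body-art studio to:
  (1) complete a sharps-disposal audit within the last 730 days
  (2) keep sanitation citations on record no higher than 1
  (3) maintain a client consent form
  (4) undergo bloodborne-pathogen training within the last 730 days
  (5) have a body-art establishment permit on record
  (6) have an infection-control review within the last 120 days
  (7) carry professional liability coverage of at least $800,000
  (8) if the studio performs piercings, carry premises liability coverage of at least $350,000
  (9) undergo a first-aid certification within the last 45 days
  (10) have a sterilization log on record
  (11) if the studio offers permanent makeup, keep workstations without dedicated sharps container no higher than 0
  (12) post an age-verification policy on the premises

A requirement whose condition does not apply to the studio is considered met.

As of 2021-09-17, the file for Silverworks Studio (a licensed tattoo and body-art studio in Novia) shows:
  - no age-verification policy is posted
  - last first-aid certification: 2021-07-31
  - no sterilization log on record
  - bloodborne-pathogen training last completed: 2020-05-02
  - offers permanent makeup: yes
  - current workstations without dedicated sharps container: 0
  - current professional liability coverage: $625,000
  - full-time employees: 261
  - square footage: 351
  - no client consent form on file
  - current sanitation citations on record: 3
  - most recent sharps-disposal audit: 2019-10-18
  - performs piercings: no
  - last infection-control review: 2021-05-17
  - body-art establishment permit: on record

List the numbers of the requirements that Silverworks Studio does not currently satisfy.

2, 3, 6, 7, 9, 10, 12

1. sharps-disposal audit 700 days ago vs limit 730 → met
2. sanitation citations on record 3 > 1 → not met
3. client consent form absent → not met
4. bloodborne-pathogen training 503 days ago vs limit 730 → met
5. body-art establishment permit present → met
6. infection-control review 123 days ago vs limit 120 → not met
7. professional liability coverage $625,000 < $800,000 → not met
8. condition 'performs piercings' does not hold → requirement n/a → met
9. first-aid certification 48 days ago vs limit 45 → not met
10. sterilization log absent → not met
11. condition 'offers permanent makeup' holds; workstations without dedicated sharps container 0 ≤ 0 → met
12. age-verification policy absent → not met
Not met: 2, 3, 6, 7, 9, 10, 12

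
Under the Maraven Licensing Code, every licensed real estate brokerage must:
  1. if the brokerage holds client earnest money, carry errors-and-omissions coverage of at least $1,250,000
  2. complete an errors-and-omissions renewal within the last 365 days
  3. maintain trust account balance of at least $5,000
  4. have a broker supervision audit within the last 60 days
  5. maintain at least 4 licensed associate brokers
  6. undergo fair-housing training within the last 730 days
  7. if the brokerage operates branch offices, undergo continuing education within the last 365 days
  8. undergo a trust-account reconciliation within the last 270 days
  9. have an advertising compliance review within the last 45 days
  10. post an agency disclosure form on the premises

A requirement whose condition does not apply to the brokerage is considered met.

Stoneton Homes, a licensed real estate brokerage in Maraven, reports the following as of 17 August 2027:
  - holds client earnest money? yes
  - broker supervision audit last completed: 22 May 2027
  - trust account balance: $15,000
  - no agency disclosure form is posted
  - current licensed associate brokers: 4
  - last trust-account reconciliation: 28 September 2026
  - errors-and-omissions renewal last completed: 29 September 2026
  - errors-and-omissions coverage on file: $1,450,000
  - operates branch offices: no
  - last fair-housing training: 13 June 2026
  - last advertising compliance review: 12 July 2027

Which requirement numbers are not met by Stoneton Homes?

1. condition 'holds client earnest money' holds; errors-and-omissions coverage $1,450,000 ≥ $1,250,000 → met
2. errors-and-omissions renewal 322 days ago vs limit 365 → met
3. trust account balance $15,000 ≥ $5,000 → met
4. broker supervision audit 87 days ago vs limit 60 → not met
5. licensed associate brokers 4 ≥ 4 → met
6. fair-housing training 430 days ago vs limit 730 → met
7. condition 'operates branch offices' does not hold → requirement n/a → met
8. trust-account reconciliation 323 days ago vs limit 270 → not met
9. advertising compliance review 36 days ago vs limit 45 → met
10. agency disclosure form absent → not met
Not met: 4, 8, 10

4, 8, 10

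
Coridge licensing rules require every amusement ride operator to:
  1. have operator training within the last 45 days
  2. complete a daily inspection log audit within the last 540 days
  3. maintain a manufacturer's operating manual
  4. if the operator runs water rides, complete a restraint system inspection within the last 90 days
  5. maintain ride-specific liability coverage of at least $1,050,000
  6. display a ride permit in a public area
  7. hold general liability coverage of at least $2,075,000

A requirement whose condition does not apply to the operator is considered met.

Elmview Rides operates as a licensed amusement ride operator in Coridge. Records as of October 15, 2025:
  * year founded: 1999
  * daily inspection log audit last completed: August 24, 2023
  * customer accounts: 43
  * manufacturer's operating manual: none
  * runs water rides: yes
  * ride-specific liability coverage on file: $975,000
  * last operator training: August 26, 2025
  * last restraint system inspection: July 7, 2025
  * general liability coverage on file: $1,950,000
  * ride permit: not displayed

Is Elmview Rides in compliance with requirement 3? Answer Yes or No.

No

3. manufacturer's operating manual absent → not met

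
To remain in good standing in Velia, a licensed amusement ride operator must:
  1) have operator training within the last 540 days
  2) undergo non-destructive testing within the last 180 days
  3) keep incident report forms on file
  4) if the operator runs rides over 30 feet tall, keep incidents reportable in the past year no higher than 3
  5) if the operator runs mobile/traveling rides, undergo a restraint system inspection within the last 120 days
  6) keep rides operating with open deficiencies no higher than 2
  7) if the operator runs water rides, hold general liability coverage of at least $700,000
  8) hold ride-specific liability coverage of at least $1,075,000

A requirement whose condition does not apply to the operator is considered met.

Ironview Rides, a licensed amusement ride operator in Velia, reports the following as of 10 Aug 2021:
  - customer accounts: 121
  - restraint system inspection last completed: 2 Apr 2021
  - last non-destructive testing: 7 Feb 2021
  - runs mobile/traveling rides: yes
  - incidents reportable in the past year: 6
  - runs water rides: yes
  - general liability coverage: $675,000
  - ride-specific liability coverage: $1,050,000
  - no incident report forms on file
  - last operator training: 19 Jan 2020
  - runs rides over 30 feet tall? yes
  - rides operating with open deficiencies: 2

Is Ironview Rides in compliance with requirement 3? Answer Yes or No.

No

3. incident report forms absent → not met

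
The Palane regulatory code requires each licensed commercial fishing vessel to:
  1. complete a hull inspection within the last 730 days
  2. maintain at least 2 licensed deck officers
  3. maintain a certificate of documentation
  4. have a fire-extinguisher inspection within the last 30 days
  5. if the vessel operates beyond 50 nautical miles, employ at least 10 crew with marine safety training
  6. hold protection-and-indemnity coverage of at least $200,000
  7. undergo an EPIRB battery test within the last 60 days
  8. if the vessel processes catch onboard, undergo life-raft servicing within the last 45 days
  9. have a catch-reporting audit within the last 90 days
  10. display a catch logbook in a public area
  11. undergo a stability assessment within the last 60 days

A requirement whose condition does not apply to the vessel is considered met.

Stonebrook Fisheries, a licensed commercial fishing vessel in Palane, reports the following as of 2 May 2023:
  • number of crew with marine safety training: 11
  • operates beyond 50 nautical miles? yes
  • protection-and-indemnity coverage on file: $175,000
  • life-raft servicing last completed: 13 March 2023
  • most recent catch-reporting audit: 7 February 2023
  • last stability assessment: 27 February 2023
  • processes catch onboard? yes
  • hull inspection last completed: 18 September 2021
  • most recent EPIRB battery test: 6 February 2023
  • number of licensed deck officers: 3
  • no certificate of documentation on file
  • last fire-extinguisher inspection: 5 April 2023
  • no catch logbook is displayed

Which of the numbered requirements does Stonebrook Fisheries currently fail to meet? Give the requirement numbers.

1. hull inspection 591 days ago vs limit 730 → met
2. licensed deck officers 3 ≥ 2 → met
3. certificate of documentation absent → not met
4. fire-extinguisher inspection 27 days ago vs limit 30 → met
5. condition 'operates beyond 50 nautical miles' holds; crew with marine safety training 11 ≥ 10 → met
6. protection-and-indemnity coverage $175,000 < $200,000 → not met
7. EPIRB battery test 85 days ago vs limit 60 → not met
8. condition 'processes catch onboard' holds; life-raft servicing 50 days ago vs limit 45 → not met
9. catch-reporting audit 84 days ago vs limit 90 → met
10. catch logbook absent → not met
11. stability assessment 64 days ago vs limit 60 → not met
Not met: 3, 6, 7, 8, 10, 11

3, 6, 7, 8, 10, 11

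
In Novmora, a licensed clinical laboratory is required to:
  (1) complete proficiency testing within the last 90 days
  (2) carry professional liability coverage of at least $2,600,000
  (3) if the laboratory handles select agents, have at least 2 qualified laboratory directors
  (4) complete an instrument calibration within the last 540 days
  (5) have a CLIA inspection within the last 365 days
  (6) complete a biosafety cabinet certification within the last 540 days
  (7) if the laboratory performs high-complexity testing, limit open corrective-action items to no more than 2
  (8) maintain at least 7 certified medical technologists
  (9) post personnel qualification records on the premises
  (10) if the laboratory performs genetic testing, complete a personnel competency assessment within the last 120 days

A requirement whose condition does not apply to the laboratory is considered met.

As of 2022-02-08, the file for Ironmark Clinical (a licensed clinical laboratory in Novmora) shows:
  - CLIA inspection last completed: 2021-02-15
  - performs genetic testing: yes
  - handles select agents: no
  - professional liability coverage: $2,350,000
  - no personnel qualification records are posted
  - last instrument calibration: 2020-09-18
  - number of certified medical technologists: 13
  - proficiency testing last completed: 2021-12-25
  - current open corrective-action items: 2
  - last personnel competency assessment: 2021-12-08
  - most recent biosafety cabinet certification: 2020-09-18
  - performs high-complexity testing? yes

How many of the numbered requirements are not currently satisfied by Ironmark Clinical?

1. proficiency testing 45 days ago vs limit 90 → met
2. professional liability coverage $2,350,000 < $2,600,000 → not met
3. condition 'handles select agents' does not hold → requirement n/a → met
4. instrument calibration 508 days ago vs limit 540 → met
5. CLIA inspection 358 days ago vs limit 365 → met
6. biosafety cabinet certification 508 days ago vs limit 540 → met
7. condition 'performs high-complexity testing' holds; open corrective-action items 2 ≤ 2 → met
8. certified medical technologists 13 ≥ 7 → met
9. personnel qualification records absent → not met
10. condition 'performs genetic testing' holds; personnel competency assessment 62 days ago vs limit 120 → met
Not met: 2 of 10

2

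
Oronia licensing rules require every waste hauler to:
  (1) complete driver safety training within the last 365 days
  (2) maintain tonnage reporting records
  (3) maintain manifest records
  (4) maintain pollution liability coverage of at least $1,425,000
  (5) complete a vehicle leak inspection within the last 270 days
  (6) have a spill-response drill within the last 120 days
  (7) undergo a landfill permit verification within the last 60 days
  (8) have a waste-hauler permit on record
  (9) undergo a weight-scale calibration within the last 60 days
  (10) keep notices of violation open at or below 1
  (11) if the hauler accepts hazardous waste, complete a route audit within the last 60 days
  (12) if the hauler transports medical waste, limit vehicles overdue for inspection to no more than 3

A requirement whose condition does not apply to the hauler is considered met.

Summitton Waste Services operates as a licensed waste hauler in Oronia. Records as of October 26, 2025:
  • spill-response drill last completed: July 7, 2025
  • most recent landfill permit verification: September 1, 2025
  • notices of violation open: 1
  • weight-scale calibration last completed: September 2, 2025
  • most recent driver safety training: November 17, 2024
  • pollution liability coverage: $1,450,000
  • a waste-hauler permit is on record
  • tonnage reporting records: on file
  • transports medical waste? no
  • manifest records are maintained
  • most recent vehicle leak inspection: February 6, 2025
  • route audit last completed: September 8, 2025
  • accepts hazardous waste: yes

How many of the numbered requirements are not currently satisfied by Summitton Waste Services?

1. driver safety training 343 days ago vs limit 365 → met
2. tonnage reporting records present → met
3. manifest records present → met
4. pollution liability coverage $1,450,000 ≥ $1,425,000 → met
5. vehicle leak inspection 262 days ago vs limit 270 → met
6. spill-response drill 111 days ago vs limit 120 → met
7. landfill permit verification 55 days ago vs limit 60 → met
8. waste-hauler permit present → met
9. weight-scale calibration 54 days ago vs limit 60 → met
10. notices of violation open 1 ≤ 1 → met
11. condition 'accepts hazardous waste' holds; route audit 48 days ago vs limit 60 → met
12. condition 'transports medical waste' does not hold → requirement n/a → met
Not met: 0 of 12

0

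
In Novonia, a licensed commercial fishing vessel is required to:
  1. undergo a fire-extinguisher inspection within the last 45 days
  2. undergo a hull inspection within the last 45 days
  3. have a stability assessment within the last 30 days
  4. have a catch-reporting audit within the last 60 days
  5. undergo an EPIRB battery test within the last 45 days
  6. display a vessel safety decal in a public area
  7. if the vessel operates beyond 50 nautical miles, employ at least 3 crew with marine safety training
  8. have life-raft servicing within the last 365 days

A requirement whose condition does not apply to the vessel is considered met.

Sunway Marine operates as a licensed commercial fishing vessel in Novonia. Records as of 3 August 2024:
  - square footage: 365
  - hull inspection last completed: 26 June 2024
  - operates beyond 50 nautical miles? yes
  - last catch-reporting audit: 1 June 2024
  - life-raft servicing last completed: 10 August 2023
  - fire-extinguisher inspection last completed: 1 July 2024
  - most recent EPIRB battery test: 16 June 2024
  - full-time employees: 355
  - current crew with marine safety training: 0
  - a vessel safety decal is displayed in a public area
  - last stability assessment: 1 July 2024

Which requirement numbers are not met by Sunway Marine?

3, 4, 5, 7

1. fire-extinguisher inspection 33 days ago vs limit 45 → met
2. hull inspection 38 days ago vs limit 45 → met
3. stability assessment 33 days ago vs limit 30 → not met
4. catch-reporting audit 63 days ago vs limit 60 → not met
5. EPIRB battery test 48 days ago vs limit 45 → not met
6. vessel safety decal present → met
7. condition 'operates beyond 50 nautical miles' holds; crew with marine safety training 0 < 3 → not met
8. life-raft servicing 359 days ago vs limit 365 → met
Not met: 3, 4, 5, 7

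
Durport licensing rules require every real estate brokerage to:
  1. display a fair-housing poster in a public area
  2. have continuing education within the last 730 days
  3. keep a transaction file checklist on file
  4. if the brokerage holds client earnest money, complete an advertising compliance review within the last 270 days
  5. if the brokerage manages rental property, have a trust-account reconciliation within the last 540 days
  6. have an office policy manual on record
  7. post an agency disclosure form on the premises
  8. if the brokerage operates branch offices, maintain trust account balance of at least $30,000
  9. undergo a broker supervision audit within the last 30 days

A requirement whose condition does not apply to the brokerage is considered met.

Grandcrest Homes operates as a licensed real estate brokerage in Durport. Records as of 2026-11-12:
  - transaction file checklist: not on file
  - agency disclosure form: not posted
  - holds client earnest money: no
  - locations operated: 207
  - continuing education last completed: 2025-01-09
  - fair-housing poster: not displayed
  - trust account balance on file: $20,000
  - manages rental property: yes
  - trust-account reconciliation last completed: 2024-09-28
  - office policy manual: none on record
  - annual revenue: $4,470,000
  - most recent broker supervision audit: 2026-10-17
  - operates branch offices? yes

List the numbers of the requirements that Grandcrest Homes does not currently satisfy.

1, 3, 5, 6, 7, 8

1. fair-housing poster absent → not met
2. continuing education 672 days ago vs limit 730 → met
3. transaction file checklist absent → not met
4. condition 'holds client earnest money' does not hold → requirement n/a → met
5. condition 'manages rental property' holds; trust-account reconciliation 775 days ago vs limit 540 → not met
6. office policy manual absent → not met
7. agency disclosure form absent → not met
8. condition 'operates branch offices' holds; trust account balance $20,000 < $30,000 → not met
9. broker supervision audit 26 days ago vs limit 30 → met
Not met: 1, 3, 5, 6, 7, 8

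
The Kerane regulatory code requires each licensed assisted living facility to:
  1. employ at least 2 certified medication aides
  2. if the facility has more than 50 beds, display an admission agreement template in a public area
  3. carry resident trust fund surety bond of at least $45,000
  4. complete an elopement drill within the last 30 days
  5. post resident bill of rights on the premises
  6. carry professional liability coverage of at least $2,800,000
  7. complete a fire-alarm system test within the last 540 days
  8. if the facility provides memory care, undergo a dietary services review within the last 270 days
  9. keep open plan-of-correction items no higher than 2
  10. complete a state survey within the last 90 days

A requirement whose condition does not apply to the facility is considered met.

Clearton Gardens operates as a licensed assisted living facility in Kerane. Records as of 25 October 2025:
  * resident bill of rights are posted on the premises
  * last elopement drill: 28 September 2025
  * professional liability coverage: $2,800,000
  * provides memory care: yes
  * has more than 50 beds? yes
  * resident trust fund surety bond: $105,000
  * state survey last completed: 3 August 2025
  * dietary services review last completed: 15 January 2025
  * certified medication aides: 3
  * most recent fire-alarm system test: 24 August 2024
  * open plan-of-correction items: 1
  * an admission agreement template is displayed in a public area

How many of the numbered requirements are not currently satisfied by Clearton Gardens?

1

1. certified medication aides 3 ≥ 2 → met
2. condition 'has more than 50 beds' holds; admission agreement template present → met
3. resident trust fund surety bond $105,000 ≥ $45,000 → met
4. elopement drill 27 days ago vs limit 30 → met
5. resident bill of rights present → met
6. professional liability coverage $2,800,000 ≥ $2,800,000 → met
7. fire-alarm system test 427 days ago vs limit 540 → met
8. condition 'provides memory care' holds; dietary services review 283 days ago vs limit 270 → not met
9. open plan-of-correction items 1 ≤ 2 → met
10. state survey 83 days ago vs limit 90 → met
Not met: 1 of 10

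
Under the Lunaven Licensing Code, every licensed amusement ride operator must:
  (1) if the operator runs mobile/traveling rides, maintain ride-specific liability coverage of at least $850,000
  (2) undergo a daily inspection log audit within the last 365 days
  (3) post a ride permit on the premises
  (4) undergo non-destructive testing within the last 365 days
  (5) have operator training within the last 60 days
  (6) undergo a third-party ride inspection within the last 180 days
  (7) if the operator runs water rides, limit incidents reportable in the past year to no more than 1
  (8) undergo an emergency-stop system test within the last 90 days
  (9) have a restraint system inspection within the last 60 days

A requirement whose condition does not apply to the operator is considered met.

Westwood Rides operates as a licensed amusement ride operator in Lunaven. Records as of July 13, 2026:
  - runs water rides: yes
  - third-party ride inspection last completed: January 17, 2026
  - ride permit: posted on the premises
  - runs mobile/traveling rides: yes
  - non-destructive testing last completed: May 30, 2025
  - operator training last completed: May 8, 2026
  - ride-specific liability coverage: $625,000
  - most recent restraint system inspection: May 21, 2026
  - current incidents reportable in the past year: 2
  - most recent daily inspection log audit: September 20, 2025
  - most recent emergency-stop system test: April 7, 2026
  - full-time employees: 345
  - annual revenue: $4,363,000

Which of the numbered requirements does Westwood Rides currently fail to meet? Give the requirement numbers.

1, 4, 5, 7, 8

1. condition 'runs mobile/traveling rides' holds; ride-specific liability coverage $625,000 < $850,000 → not met
2. daily inspection log audit 296 days ago vs limit 365 → met
3. ride permit present → met
4. non-destructive testing 409 days ago vs limit 365 → not met
5. operator training 66 days ago vs limit 60 → not met
6. third-party ride inspection 177 days ago vs limit 180 → met
7. condition 'runs water rides' holds; incidents reportable in the past year 2 > 1 → not met
8. emergency-stop system test 97 days ago vs limit 90 → not met
9. restraint system inspection 53 days ago vs limit 60 → met
Not met: 1, 4, 5, 7, 8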